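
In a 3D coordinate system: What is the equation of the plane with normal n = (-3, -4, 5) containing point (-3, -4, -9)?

The plane through P with normal n = (a, b, c) satisfies n·(r - P) = 0,
i.e. ax + by + cz = a·x₀ + b·y₀ + c·z₀.
d = (-3)·(-3) + (-4)·(-4) + 5·(-9)
  = 9 + 16 - 45
  = -20
Equation: -3x - 4y + 5z = -20

-3x - 4y + 5z = -20


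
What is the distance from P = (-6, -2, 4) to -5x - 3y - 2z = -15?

distance = |a·x₀ + b·y₀ + c·z₀ - d| / √(a² + b² + c²)
  = |(-5)·(-6) + (-3)·(-2) + (-2)·4 - (-15)| / √((-5)² + (-3)² + (-2)²)
  = |30 + 6 - 8 + 15| / √(25 + 9 + 4)
  = |43| / √38
  = 43 / 6.164
  ≈ 6.976

6.976


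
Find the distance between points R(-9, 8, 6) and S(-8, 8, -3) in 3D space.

d = √[(x₂-x₁)² + (y₂-y₁)² + (z₂-z₁)²]
  = √[1² + 0² + (-9)²]
  = √[1 + 0 + 81]
  = √82
  ≈ 9.055

9.055


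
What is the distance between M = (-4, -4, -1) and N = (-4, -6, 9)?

d = √[(x₂-x₁)² + (y₂-y₁)² + (z₂-z₁)²]
  = √[0² + (-2)² + 10²]
  = √[0 + 4 + 100]
  = √104
  ≈ 10.2

10.2


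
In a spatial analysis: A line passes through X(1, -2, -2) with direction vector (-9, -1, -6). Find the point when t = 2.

P(t) = X + t·d
  = (1 + (-9)·2, -2 + (-1)·2, -2 + (-6)·2)
  = (1 - 18, -2 - 2, -2 - 12)
  = (-17, -4, -14)

(-17, -4, -14)


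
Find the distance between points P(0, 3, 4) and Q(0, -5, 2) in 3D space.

d = √[(x₂-x₁)² + (y₂-y₁)² + (z₂-z₁)²]
  = √[0² + (-8)² + (-2)²]
  = √[0 + 64 + 4]
  = √68
  ≈ 8.246

8.246


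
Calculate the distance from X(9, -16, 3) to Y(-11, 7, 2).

d = √[(x₂-x₁)² + (y₂-y₁)² + (z₂-z₁)²]
  = √[(-20)² + 23² + (-1)²]
  = √[400 + 529 + 1]
  = √930
  ≈ 30.5

30.5


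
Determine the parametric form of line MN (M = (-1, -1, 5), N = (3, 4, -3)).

Direction vector d = N - M = (3 + 1, 4 + 1, -3 - 5) = (4, 5, -8)
Parametric form r = M + t·d:
x = -1 + 4t, y = -1 + 5t, z = 5 - 8t

x = -1 + 4t, y = -1 + 5t, z = 5 - 8t


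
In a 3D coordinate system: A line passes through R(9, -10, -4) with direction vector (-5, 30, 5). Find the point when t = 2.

P(t) = R + t·d
  = (9 + (-5)·2, -10 + 30·2, -4 + 5·2)
  = (9 - 10, -10 + 60, -4 + 10)
  = (-1, 50, 6)

(-1, 50, 6)


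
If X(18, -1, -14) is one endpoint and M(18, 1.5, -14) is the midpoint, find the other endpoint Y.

Y = 2M - X
  = (2·18 - 18, 2·1.5 - (-1), 2·(-14) - (-14))
  = (36 - 18, 3 + 1, -28 + 14)
  = (18, 4, -14)

(18, 4, -14)


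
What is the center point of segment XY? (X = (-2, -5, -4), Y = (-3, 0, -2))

M = ((x₁+x₂)/2, (y₁+y₂)/2, (z₁+z₂)/2)
  = ((-2 - 3)/2, (-5 + 0)/2, (-4 - 2)/2)
  = (-5/2, -5/2, -6/2)
  = (-2.5, -2.5, -3)

(-2.5, -2.5, -3)


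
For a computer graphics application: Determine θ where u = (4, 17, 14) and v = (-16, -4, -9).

u·v = 4·(-16) + 17·(-4) + 14·(-9) = -64 - 68 - 126 = -258
|u| = √(4² + 17² + 14²) = √501 ≈ 22.38
|v| = √((-16)² + (-4)² + (-9)²) = √353 ≈ 18.79
cos θ = (u·v)/(|u||v|) = -258/(22.38·18.79) ≈ -0.6135
θ = arccos(-0.6135) ≈ 127.8°

127.8°


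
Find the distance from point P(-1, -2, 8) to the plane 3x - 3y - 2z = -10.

distance = |a·x₀ + b·y₀ + c·z₀ - d| / √(a² + b² + c²)
  = |3·(-1) + (-3)·(-2) + (-2)·8 - (-10)| / √(3² + (-3)² + (-2)²)
  = |-3 + 6 - 16 + 10| / √(9 + 9 + 4)
  = |-3| / √22
  = 3 / 4.69
  ≈ 0.6396

0.6396


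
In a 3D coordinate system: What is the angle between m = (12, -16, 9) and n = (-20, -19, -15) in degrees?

m·n = 12·(-20) + (-16)·(-19) + 9·(-15) = -240 + 304 - 135 = -71
|m| = √(12² + (-16)² + 9²) = √481 ≈ 21.93
|n| = √((-20)² + (-19)² + (-15)²) = √986 ≈ 31.4
cos θ = (m·n)/(|m||n|) = -71/(21.93·31.4) ≈ -0.1031
θ = arccos(-0.1031) ≈ 95.92°

95.92°


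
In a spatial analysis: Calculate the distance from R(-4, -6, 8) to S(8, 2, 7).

d = √[(x₂-x₁)² + (y₂-y₁)² + (z₂-z₁)²]
  = √[12² + 8² + (-1)²]
  = √[144 + 64 + 1]
  = √209
  ≈ 14.46

14.46


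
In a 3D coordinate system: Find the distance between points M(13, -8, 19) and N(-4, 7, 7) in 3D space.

d = √[(x₂-x₁)² + (y₂-y₁)² + (z₂-z₁)²]
  = √[(-17)² + 15² + (-12)²]
  = √[289 + 225 + 144]
  = √658
  ≈ 25.65

25.65


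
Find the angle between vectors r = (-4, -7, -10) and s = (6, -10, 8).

r·s = (-4)·6 + (-7)·(-10) + (-10)·8 = -24 + 70 - 80 = -34
|r| = √((-4)² + (-7)² + (-10)²) = √165 ≈ 12.85
|s| = √(6² + (-10)² + 8²) = √200 ≈ 14.14
cos θ = (r·s)/(|r||s|) = -34/(12.85·14.14) ≈ -0.1872
θ = arccos(-0.1872) ≈ 100.8°

100.8°


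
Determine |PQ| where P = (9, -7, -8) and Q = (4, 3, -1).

d = √[(x₂-x₁)² + (y₂-y₁)² + (z₂-z₁)²]
  = √[(-5)² + 10² + 7²]
  = √[25 + 100 + 49]
  = √174
  ≈ 13.19

13.19


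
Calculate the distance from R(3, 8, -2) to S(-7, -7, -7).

d = √[(x₂-x₁)² + (y₂-y₁)² + (z₂-z₁)²]
  = √[(-10)² + (-15)² + (-5)²]
  = √[100 + 225 + 25]
  = √350
  ≈ 18.71

18.71


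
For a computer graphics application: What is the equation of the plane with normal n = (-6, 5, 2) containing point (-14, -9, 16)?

The plane through P with normal n = (a, b, c) satisfies n·(r - P) = 0,
i.e. ax + by + cz = a·x₀ + b·y₀ + c·z₀.
d = (-6)·(-14) + 5·(-9) + 2·16
  = 84 - 45 + 32
  = 71
Equation: -6x + 5y + 2z = 71

-6x + 5y + 2z = 71


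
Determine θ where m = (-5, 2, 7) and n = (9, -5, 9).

m·n = (-5)·9 + 2·(-5) + 7·9 = -45 - 10 + 63 = 8
|m| = √((-5)² + 2² + 7²) = √78 ≈ 8.832
|n| = √(9² + (-5)² + 9²) = √187 ≈ 13.67
cos θ = (m·n)/(|m||n|) = 8/(8.832·13.67) ≈ 0.06624
θ = arccos(0.06624) ≈ 86.2°

86.2°


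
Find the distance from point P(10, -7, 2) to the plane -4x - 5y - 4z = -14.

distance = |a·x₀ + b·y₀ + c·z₀ - d| / √(a² + b² + c²)
  = |(-4)·10 + (-5)·(-7) + (-4)·2 - (-14)| / √((-4)² + (-5)² + (-4)²)
  = |-40 + 35 - 8 + 14| / √(16 + 25 + 16)
  = |1| / √57
  = 1 / 7.55
  ≈ 0.1325

0.1325


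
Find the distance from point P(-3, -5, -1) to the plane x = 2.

distance = |a·x₀ + b·y₀ + c·z₀ - d| / √(a² + b² + c²)
  = |1·(-3) + 0·(-5) + 0·(-1) - 2| / √(1² + 0² + 0²)
  = |-3 + 0 + 0 - 2| / √(1 + 0 + 0)
  = |-5| / √1
  = 5 / 1
  ≈ 5

5


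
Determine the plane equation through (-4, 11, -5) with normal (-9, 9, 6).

The plane through P with normal n = (a, b, c) satisfies n·(r - P) = 0,
i.e. ax + by + cz = a·x₀ + b·y₀ + c·z₀.
d = (-9)·(-4) + 9·11 + 6·(-5)
  = 36 + 99 - 30
  = 105
Equation: -9x + 9y + 6z = 105

-9x + 9y + 6z = 105


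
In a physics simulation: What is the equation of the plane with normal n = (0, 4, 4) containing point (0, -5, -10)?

The plane through P with normal n = (a, b, c) satisfies n·(r - P) = 0,
i.e. ax + by + cz = a·x₀ + b·y₀ + c·z₀.
d = 0·0 + 4·(-5) + 4·(-10)
  = 0 - 20 - 40
  = -60
Equation: 4y + 4z = -60

4y + 4z = -60


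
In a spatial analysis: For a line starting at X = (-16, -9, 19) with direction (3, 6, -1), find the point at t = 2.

P(t) = X + t·d
  = (-16 + 3·2, -9 + 6·2, 19 + (-1)·2)
  = (-16 + 6, -9 + 12, 19 - 2)
  = (-10, 3, 17)

(-10, 3, 17)


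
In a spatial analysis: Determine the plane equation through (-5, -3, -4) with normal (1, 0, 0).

The plane through P with normal n = (a, b, c) satisfies n·(r - P) = 0,
i.e. ax + by + cz = a·x₀ + b·y₀ + c·z₀.
d = 1·(-5) + 0·(-3) + 0·(-4)
  = -5 + 0 + 0
  = -5
Equation: x = -5

x = -5


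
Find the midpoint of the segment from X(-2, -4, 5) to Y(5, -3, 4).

M = ((x₁+x₂)/2, (y₁+y₂)/2, (z₁+z₂)/2)
  = ((-2 + 5)/2, (-4 - 3)/2, (5 + 4)/2)
  = (3/2, -7/2, 9/2)
  = (1.5, -3.5, 4.5)

(1.5, -3.5, 4.5)


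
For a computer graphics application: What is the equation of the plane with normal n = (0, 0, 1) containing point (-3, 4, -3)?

The plane through P with normal n = (a, b, c) satisfies n·(r - P) = 0,
i.e. ax + by + cz = a·x₀ + b·y₀ + c·z₀.
d = 0·(-3) + 0·4 + 1·(-3)
  = 0 + 0 - 3
  = -3
Equation: z = -3

z = -3


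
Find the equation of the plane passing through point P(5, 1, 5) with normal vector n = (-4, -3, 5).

The plane through P with normal n = (a, b, c) satisfies n·(r - P) = 0,
i.e. ax + by + cz = a·x₀ + b·y₀ + c·z₀.
d = (-4)·5 + (-3)·1 + 5·5
  = -20 - 3 + 25
  = 2
Equation: -4x - 3y + 5z = 2

-4x - 3y + 5z = 2


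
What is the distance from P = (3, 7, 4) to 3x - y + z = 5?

distance = |a·x₀ + b·y₀ + c·z₀ - d| / √(a² + b² + c²)
  = |3·3 + (-1)·7 + 1·4 - 5| / √(3² + (-1)² + 1²)
  = |9 - 7 + 4 - 5| / √(9 + 1 + 1)
  = |1| / √11
  = 1 / 3.317
  ≈ 0.3015

0.3015


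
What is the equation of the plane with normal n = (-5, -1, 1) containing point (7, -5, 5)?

The plane through P with normal n = (a, b, c) satisfies n·(r - P) = 0,
i.e. ax + by + cz = a·x₀ + b·y₀ + c·z₀.
d = (-5)·7 + (-1)·(-5) + 1·5
  = -35 + 5 + 5
  = -25
Equation: -5x - y + z = -25

-5x - y + z = -25


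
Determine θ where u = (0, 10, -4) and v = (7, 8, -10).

u·v = 0·7 + 10·8 + (-4)·(-10) = 0 + 80 + 40 = 120
|u| = √(0² + 10² + (-4)²) = √116 ≈ 10.77
|v| = √(7² + 8² + (-10)²) = √213 ≈ 14.59
cos θ = (u·v)/(|u||v|) = 120/(10.77·14.59) ≈ 0.7634
θ = arccos(0.7634) ≈ 40.23°

40.23°


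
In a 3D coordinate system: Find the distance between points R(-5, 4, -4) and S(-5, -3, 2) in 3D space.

d = √[(x₂-x₁)² + (y₂-y₁)² + (z₂-z₁)²]
  = √[0² + (-7)² + 6²]
  = √[0 + 49 + 36]
  = √85
  ≈ 9.22

9.22


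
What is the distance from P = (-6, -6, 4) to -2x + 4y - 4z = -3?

distance = |a·x₀ + b·y₀ + c·z₀ - d| / √(a² + b² + c²)
  = |(-2)·(-6) + 4·(-6) + (-4)·4 - (-3)| / √((-2)² + 4² + (-4)²)
  = |12 - 24 - 16 + 3| / √(4 + 16 + 16)
  = |-25| / √36
  = 25 / 6
  ≈ 4.167

4.167


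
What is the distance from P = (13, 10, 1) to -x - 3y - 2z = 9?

distance = |a·x₀ + b·y₀ + c·z₀ - d| / √(a² + b² + c²)
  = |(-1)·13 + (-3)·10 + (-2)·1 - 9| / √((-1)² + (-3)² + (-2)²)
  = |-13 - 30 - 2 - 9| / √(1 + 9 + 4)
  = |-54| / √14
  = 54 / 3.742
  ≈ 14.43

14.43


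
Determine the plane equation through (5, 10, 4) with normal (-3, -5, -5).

The plane through P with normal n = (a, b, c) satisfies n·(r - P) = 0,
i.e. ax + by + cz = a·x₀ + b·y₀ + c·z₀.
d = (-3)·5 + (-5)·10 + (-5)·4
  = -15 - 50 - 20
  = -85
Equation: -3x - 5y - 5z = -85

-3x - 5y - 5z = -85


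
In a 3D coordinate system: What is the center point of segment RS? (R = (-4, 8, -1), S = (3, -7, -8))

M = ((x₁+x₂)/2, (y₁+y₂)/2, (z₁+z₂)/2)
  = ((-4 + 3)/2, (8 - 7)/2, (-1 - 8)/2)
  = (-1/2, 1/2, -9/2)
  = (-0.5, 0.5, -4.5)

(-0.5, 0.5, -4.5)


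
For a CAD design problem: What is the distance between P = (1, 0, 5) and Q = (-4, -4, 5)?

d = √[(x₂-x₁)² + (y₂-y₁)² + (z₂-z₁)²]
  = √[(-5)² + (-4)² + 0²]
  = √[25 + 16 + 0]
  = √41
  ≈ 6.403

6.403


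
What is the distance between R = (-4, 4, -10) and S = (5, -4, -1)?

d = √[(x₂-x₁)² + (y₂-y₁)² + (z₂-z₁)²]
  = √[9² + (-8)² + 9²]
  = √[81 + 64 + 81]
  = √226
  ≈ 15.03

15.03


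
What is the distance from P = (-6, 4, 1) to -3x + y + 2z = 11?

distance = |a·x₀ + b·y₀ + c·z₀ - d| / √(a² + b² + c²)
  = |(-3)·(-6) + 1·4 + 2·1 - 11| / √((-3)² + 1² + 2²)
  = |18 + 4 + 2 - 11| / √(9 + 1 + 4)
  = |13| / √14
  = 13 / 3.742
  ≈ 3.474

3.474


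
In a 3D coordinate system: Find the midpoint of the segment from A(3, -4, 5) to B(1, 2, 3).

M = ((x₁+x₂)/2, (y₁+y₂)/2, (z₁+z₂)/2)
  = ((3 + 1)/2, (-4 + 2)/2, (5 + 3)/2)
  = (4/2, -2/2, 8/2)
  = (2, -1, 4)

(2, -1, 4)


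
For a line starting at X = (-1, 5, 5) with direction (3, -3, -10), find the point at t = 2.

P(t) = X + t·d
  = (-1 + 3·2, 5 + (-3)·2, 5 + (-10)·2)
  = (-1 + 6, 5 - 6, 5 - 20)
  = (5, -1, -15)

(5, -1, -15)


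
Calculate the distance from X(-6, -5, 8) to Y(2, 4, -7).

d = √[(x₂-x₁)² + (y₂-y₁)² + (z₂-z₁)²]
  = √[8² + 9² + (-15)²]
  = √[64 + 81 + 225]
  = √370
  ≈ 19.24

19.24


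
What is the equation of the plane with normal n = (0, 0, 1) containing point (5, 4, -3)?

The plane through P with normal n = (a, b, c) satisfies n·(r - P) = 0,
i.e. ax + by + cz = a·x₀ + b·y₀ + c·z₀.
d = 0·5 + 0·4 + 1·(-3)
  = 0 + 0 - 3
  = -3
Equation: z = -3

z = -3


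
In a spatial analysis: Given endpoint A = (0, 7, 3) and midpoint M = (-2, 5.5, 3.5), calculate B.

B = 2M - A
  = (2·(-2) - 0, 2·5.5 - 7, 2·3.5 - 3)
  = (-4 + 0, 11 - 7, 7 - 3)
  = (-4, 4, 4)

(-4, 4, 4)


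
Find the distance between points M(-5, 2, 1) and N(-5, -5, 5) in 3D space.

d = √[(x₂-x₁)² + (y₂-y₁)² + (z₂-z₁)²]
  = √[0² + (-7)² + 4²]
  = √[0 + 49 + 16]
  = √65
  ≈ 8.062

8.062


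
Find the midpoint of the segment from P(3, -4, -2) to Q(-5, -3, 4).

M = ((x₁+x₂)/2, (y₁+y₂)/2, (z₁+z₂)/2)
  = ((3 - 5)/2, (-4 - 3)/2, (-2 + 4)/2)
  = (-2/2, -7/2, 2/2)
  = (-1, -3.5, 1)

(-1, -3.5, 1)


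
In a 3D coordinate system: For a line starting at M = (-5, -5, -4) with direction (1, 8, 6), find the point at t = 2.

P(t) = M + t·d
  = (-5 + 1·2, -5 + 8·2, -4 + 6·2)
  = (-5 + 2, -5 + 16, -4 + 12)
  = (-3, 11, 8)

(-3, 11, 8)


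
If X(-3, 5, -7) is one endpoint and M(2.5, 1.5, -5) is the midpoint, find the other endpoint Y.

Y = 2M - X
  = (2·2.5 - (-3), 2·1.5 - 5, 2·(-5) - (-7))
  = (5 + 3, 3 - 5, -10 + 7)
  = (8, -2, -3)

(8, -2, -3)


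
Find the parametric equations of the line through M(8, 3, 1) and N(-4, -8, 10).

Direction vector d = N - M = (-4 - 8, -8 - 3, 10 - 1) = (-12, -11, 9)
Parametric form r = M + t·d:
x = 8 - 12t, y = 3 - 11t, z = 1 + 9t

x = 8 - 12t, y = 3 - 11t, z = 1 + 9t


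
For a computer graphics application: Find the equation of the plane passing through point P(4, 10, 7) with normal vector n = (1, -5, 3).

The plane through P with normal n = (a, b, c) satisfies n·(r - P) = 0,
i.e. ax + by + cz = a·x₀ + b·y₀ + c·z₀.
d = 1·4 + (-5)·10 + 3·7
  = 4 - 50 + 21
  = -25
Equation: x - 5y + 3z = -25

x - 5y + 3z = -25


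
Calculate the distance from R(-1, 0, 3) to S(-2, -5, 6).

d = √[(x₂-x₁)² + (y₂-y₁)² + (z₂-z₁)²]
  = √[(-1)² + (-5)² + 3²]
  = √[1 + 25 + 9]
  = √35
  ≈ 5.916

5.916


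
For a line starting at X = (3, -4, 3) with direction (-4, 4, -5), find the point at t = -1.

P(t) = X + t·d
  = (3 + (-4)·(-1), -4 + 4·(-1), 3 + (-5)·(-1))
  = (3 + 4, -4 - 4, 3 + 5)
  = (7, -8, 8)

(7, -8, 8)


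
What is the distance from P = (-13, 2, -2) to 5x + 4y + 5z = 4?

distance = |a·x₀ + b·y₀ + c·z₀ - d| / √(a² + b² + c²)
  = |5·(-13) + 4·2 + 5·(-2) - 4| / √(5² + 4² + 5²)
  = |-65 + 8 - 10 - 4| / √(25 + 16 + 25)
  = |-71| / √66
  = 71 / 8.124
  ≈ 8.739

8.739


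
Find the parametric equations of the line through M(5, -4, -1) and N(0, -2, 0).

Direction vector d = N - M = (0 - 5, -2 + 4, 0 + 1) = (-5, 2, 1)
Parametric form r = M + t·d:
x = 5 - 5t, y = -4 + 2t, z = -1 + t

x = 5 - 5t, y = -4 + 2t, z = -1 + t


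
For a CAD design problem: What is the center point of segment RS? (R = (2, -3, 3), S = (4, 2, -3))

M = ((x₁+x₂)/2, (y₁+y₂)/2, (z₁+z₂)/2)
  = ((2 + 4)/2, (-3 + 2)/2, (3 - 3)/2)
  = (6/2, -1/2, 0/2)
  = (3, -0.5, 0)

(3, -0.5, 0)


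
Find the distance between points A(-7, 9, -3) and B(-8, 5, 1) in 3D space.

d = √[(x₂-x₁)² + (y₂-y₁)² + (z₂-z₁)²]
  = √[(-1)² + (-4)² + 4²]
  = √[1 + 16 + 16]
  = √33
  ≈ 5.745

5.745


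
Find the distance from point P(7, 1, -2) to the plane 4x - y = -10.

distance = |a·x₀ + b·y₀ + c·z₀ - d| / √(a² + b² + c²)
  = |4·7 + (-1)·1 + 0·(-2) - (-10)| / √(4² + (-1)² + 0²)
  = |28 - 1 + 0 + 10| / √(16 + 1 + 0)
  = |37| / √17
  = 37 / 4.123
  ≈ 8.974

8.974


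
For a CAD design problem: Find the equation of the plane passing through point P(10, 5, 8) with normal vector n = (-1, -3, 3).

The plane through P with normal n = (a, b, c) satisfies n·(r - P) = 0,
i.e. ax + by + cz = a·x₀ + b·y₀ + c·z₀.
d = (-1)·10 + (-3)·5 + 3·8
  = -10 - 15 + 24
  = -1
Equation: -x - 3y + 3z = -1

-x - 3y + 3z = -1


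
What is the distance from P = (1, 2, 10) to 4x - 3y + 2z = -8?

distance = |a·x₀ + b·y₀ + c·z₀ - d| / √(a² + b² + c²)
  = |4·1 + (-3)·2 + 2·10 - (-8)| / √(4² + (-3)² + 2²)
  = |4 - 6 + 20 + 8| / √(16 + 9 + 4)
  = |26| / √29
  = 26 / 5.385
  ≈ 4.828

4.828


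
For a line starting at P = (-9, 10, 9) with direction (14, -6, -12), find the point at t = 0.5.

P(t) = P + t·d
  = (-9 + 14·0.5, 10 + (-6)·0.5, 9 + (-12)·0.5)
  = (-9 + 7, 10 - 3, 9 - 6)
  = (-2, 7, 3)

(-2, 7, 3)


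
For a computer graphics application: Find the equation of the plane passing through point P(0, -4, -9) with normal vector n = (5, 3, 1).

The plane through P with normal n = (a, b, c) satisfies n·(r - P) = 0,
i.e. ax + by + cz = a·x₀ + b·y₀ + c·z₀.
d = 5·0 + 3·(-4) + 1·(-9)
  = 0 - 12 - 9
  = -21
Equation: 5x + 3y + z = -21

5x + 3y + z = -21


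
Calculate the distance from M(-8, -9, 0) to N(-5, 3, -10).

d = √[(x₂-x₁)² + (y₂-y₁)² + (z₂-z₁)²]
  = √[3² + 12² + (-10)²]
  = √[9 + 144 + 100]
  = √253
  ≈ 15.91

15.91


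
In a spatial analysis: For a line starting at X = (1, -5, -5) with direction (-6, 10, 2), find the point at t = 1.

P(t) = X + t·d
  = (1 + (-6)·1, -5 + 10·1, -5 + 2·1)
  = (1 - 6, -5 + 10, -5 + 2)
  = (-5, 5, -3)

(-5, 5, -3)


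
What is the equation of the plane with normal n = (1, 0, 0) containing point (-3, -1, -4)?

The plane through P with normal n = (a, b, c) satisfies n·(r - P) = 0,
i.e. ax + by + cz = a·x₀ + b·y₀ + c·z₀.
d = 1·(-3) + 0·(-1) + 0·(-4)
  = -3 + 0 + 0
  = -3
Equation: x = -3

x = -3


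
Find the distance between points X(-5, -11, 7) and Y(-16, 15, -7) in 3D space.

d = √[(x₂-x₁)² + (y₂-y₁)² + (z₂-z₁)²]
  = √[(-11)² + 26² + (-14)²]
  = √[121 + 676 + 196]
  = √993
  ≈ 31.51

31.51


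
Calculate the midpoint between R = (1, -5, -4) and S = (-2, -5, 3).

M = ((x₁+x₂)/2, (y₁+y₂)/2, (z₁+z₂)/2)
  = ((1 - 2)/2, (-5 - 5)/2, (-4 + 3)/2)
  = (-1/2, -10/2, -1/2)
  = (-0.5, -5, -0.5)

(-0.5, -5, -0.5)


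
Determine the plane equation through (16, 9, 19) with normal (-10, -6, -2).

The plane through P with normal n = (a, b, c) satisfies n·(r - P) = 0,
i.e. ax + by + cz = a·x₀ + b·y₀ + c·z₀.
d = (-10)·16 + (-6)·9 + (-2)·19
  = -160 - 54 - 38
  = -252
Equation: -10x - 6y - 2z = -252

-10x - 6y - 2z = -252


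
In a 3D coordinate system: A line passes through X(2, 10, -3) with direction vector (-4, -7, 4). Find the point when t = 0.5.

P(t) = X + t·d
  = (2 + (-4)·0.5, 10 + (-7)·0.5, -3 + 4·0.5)
  = (2 - 2, 10 - 3.5, -3 + 2)
  = (0, 6.5, -1)

(0, 6.5, -1)


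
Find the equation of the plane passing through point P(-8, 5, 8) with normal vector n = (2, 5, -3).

The plane through P with normal n = (a, b, c) satisfies n·(r - P) = 0,
i.e. ax + by + cz = a·x₀ + b·y₀ + c·z₀.
d = 2·(-8) + 5·5 + (-3)·8
  = -16 + 25 - 24
  = -15
Equation: 2x + 5y - 3z = -15

2x + 5y - 3z = -15


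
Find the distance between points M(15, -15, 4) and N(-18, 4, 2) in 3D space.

d = √[(x₂-x₁)² + (y₂-y₁)² + (z₂-z₁)²]
  = √[(-33)² + 19² + (-2)²]
  = √[1089 + 361 + 4]
  = √1454
  ≈ 38.13

38.13


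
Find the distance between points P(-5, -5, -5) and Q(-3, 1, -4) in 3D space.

d = √[(x₂-x₁)² + (y₂-y₁)² + (z₂-z₁)²]
  = √[2² + 6² + 1²]
  = √[4 + 36 + 1]
  = √41
  ≈ 6.403

6.403


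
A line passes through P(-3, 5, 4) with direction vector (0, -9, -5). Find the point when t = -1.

P(t) = P + t·d
  = (-3 + 0·(-1), 5 + (-9)·(-1), 4 + (-5)·(-1))
  = (-3 + 0, 5 + 9, 4 + 5)
  = (-3, 14, 9)

(-3, 14, 9)


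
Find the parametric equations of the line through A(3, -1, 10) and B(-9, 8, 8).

Direction vector d = B - A = (-9 - 3, 8 + 1, 8 - 10) = (-12, 9, -2)
Parametric form r = A + t·d:
x = 3 - 12t, y = -1 + 9t, z = 10 - 2t

x = 3 - 12t, y = -1 + 9t, z = 10 - 2t


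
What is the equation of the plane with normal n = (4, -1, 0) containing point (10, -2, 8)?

The plane through P with normal n = (a, b, c) satisfies n·(r - P) = 0,
i.e. ax + by + cz = a·x₀ + b·y₀ + c·z₀.
d = 4·10 + (-1)·(-2) + 0·8
  = 40 + 2 + 0
  = 42
Equation: 4x - y = 42

4x - y = 42


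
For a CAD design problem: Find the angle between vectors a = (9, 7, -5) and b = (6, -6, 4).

a·b = 9·6 + 7·(-6) + (-5)·4 = 54 - 42 - 20 = -8
|a| = √(9² + 7² + (-5)²) = √155 ≈ 12.45
|b| = √(6² + (-6)² + 4²) = √88 ≈ 9.381
cos θ = (a·b)/(|a||b|) = -8/(12.45·9.381) ≈ -0.0685
θ = arccos(-0.0685) ≈ 93.93°

93.93°


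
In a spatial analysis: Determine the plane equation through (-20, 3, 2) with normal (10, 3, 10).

The plane through P with normal n = (a, b, c) satisfies n·(r - P) = 0,
i.e. ax + by + cz = a·x₀ + b·y₀ + c·z₀.
d = 10·(-20) + 3·3 + 10·2
  = -200 + 9 + 20
  = -171
Equation: 10x + 3y + 10z = -171

10x + 3y + 10z = -171


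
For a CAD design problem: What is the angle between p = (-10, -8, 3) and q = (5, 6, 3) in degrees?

p·q = (-10)·5 + (-8)·6 + 3·3 = -50 - 48 + 9 = -89
|p| = √((-10)² + (-8)² + 3²) = √173 ≈ 13.15
|q| = √(5² + 6² + 3²) = √70 ≈ 8.367
cos θ = (p·q)/(|p||q|) = -89/(13.15·8.367) ≈ -0.8088
θ = arccos(-0.8088) ≈ 144°

144°


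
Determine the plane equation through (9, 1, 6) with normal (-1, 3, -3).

The plane through P with normal n = (a, b, c) satisfies n·(r - P) = 0,
i.e. ax + by + cz = a·x₀ + b·y₀ + c·z₀.
d = (-1)·9 + 3·1 + (-3)·6
  = -9 + 3 - 18
  = -24
Equation: -x + 3y - 3z = -24

-x + 3y - 3z = -24


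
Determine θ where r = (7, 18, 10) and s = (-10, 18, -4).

r·s = 7·(-10) + 18·18 + 10·(-4) = -70 + 324 - 40 = 214
|r| = √(7² + 18² + 10²) = √473 ≈ 21.75
|s| = √((-10)² + 18² + (-4)²) = √440 ≈ 20.98
cos θ = (r·s)/(|r||s|) = 214/(21.75·20.98) ≈ 0.4691
θ = arccos(0.4691) ≈ 62.02°

62.02°


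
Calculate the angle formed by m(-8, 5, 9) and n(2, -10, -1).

m·n = (-8)·2 + 5·(-10) + 9·(-1) = -16 - 50 - 9 = -75
|m| = √((-8)² + 5² + 9²) = √170 ≈ 13.04
|n| = √(2² + (-10)² + (-1)²) = √105 ≈ 10.25
cos θ = (m·n)/(|m||n|) = -75/(13.04·10.25) ≈ -0.5614
θ = arccos(-0.5614) ≈ 124.1°

124.1°


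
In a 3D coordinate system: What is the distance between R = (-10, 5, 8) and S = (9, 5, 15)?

d = √[(x₂-x₁)² + (y₂-y₁)² + (z₂-z₁)²]
  = √[19² + 0² + 7²]
  = √[361 + 0 + 49]
  = √410
  ≈ 20.25

20.25


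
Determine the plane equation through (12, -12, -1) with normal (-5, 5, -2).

The plane through P with normal n = (a, b, c) satisfies n·(r - P) = 0,
i.e. ax + by + cz = a·x₀ + b·y₀ + c·z₀.
d = (-5)·12 + 5·(-12) + (-2)·(-1)
  = -60 - 60 + 2
  = -118
Equation: -5x + 5y - 2z = -118

-5x + 5y - 2z = -118


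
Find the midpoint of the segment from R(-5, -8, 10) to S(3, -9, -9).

M = ((x₁+x₂)/2, (y₁+y₂)/2, (z₁+z₂)/2)
  = ((-5 + 3)/2, (-8 - 9)/2, (10 - 9)/2)
  = (-2/2, -17/2, 1/2)
  = (-1, -8.5, 0.5)

(-1, -8.5, 0.5)


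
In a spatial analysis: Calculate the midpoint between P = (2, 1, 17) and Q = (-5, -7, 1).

M = ((x₁+x₂)/2, (y₁+y₂)/2, (z₁+z₂)/2)
  = ((2 - 5)/2, (1 - 7)/2, (17 + 1)/2)
  = (-3/2, -6/2, 18/2)
  = (-1.5, -3, 9)

(-1.5, -3, 9)


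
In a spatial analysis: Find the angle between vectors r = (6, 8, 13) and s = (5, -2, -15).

r·s = 6·5 + 8·(-2) + 13·(-15) = 30 - 16 - 195 = -181
|r| = √(6² + 8² + 13²) = √269 ≈ 16.4
|s| = √(5² + (-2)² + (-15)²) = √254 ≈ 15.94
cos θ = (r·s)/(|r||s|) = -181/(16.4·15.94) ≈ -0.6924
θ = arccos(-0.6924) ≈ 133.8°

133.8°


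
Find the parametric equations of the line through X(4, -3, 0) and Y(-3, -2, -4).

Direction vector d = Y - X = (-3 - 4, -2 + 3, -4 + 0) = (-7, 1, -4)
Parametric form r = X + t·d:
x = 4 - 7t, y = -3 + t, z = 0 - 4t

x = 4 - 7t, y = -3 + t, z = 0 - 4t


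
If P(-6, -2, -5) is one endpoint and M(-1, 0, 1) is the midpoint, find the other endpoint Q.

Q = 2M - P
  = (2·(-1) - (-6), 2·0 - (-2), 2·1 - (-5))
  = (-2 + 6, 0 + 2, 2 + 5)
  = (4, 2, 7)

(4, 2, 7)


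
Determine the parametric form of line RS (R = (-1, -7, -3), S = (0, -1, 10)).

Direction vector d = S - R = (0 + 1, -1 + 7, 10 + 3) = (1, 6, 13)
Parametric form r = R + t·d:
x = -1 + t, y = -7 + 6t, z = -3 + 13t

x = -1 + t, y = -7 + 6t, z = -3 + 13t


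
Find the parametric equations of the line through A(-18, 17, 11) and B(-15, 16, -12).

Direction vector d = B - A = (-15 + 18, 16 - 17, -12 - 11) = (3, -1, -23)
Parametric form r = A + t·d:
x = -18 + 3t, y = 17 - t, z = 11 - 23t

x = -18 + 3t, y = 17 - t, z = 11 - 23t


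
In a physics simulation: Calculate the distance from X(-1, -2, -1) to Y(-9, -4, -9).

d = √[(x₂-x₁)² + (y₂-y₁)² + (z₂-z₁)²]
  = √[(-8)² + (-2)² + (-8)²]
  = √[64 + 4 + 64]
  = √132
  ≈ 11.49

11.49


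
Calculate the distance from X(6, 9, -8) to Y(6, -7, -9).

d = √[(x₂-x₁)² + (y₂-y₁)² + (z₂-z₁)²]
  = √[0² + (-16)² + (-1)²]
  = √[0 + 256 + 1]
  = √257
  ≈ 16.03

16.03


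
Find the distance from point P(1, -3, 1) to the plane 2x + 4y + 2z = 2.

distance = |a·x₀ + b·y₀ + c·z₀ - d| / √(a² + b² + c²)
  = |2·1 + 4·(-3) + 2·1 - 2| / √(2² + 4² + 2²)
  = |2 - 12 + 2 - 2| / √(4 + 16 + 4)
  = |-10| / √24
  = 10 / 4.899
  ≈ 2.041

2.041


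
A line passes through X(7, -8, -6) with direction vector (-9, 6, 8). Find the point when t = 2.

P(t) = X + t·d
  = (7 + (-9)·2, -8 + 6·2, -6 + 8·2)
  = (7 - 18, -8 + 12, -6 + 16)
  = (-11, 4, 10)

(-11, 4, 10)


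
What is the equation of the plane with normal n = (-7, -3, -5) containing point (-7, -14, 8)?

The plane through P with normal n = (a, b, c) satisfies n·(r - P) = 0,
i.e. ax + by + cz = a·x₀ + b·y₀ + c·z₀.
d = (-7)·(-7) + (-3)·(-14) + (-5)·8
  = 49 + 42 - 40
  = 51
Equation: -7x - 3y - 5z = 51

-7x - 3y - 5z = 51


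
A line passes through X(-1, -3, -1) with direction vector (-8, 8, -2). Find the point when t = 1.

P(t) = X + t·d
  = (-1 + (-8)·1, -3 + 8·1, -1 + (-2)·1)
  = (-1 - 8, -3 + 8, -1 - 2)
  = (-9, 5, -3)

(-9, 5, -3)


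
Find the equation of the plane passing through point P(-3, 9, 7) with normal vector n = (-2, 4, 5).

The plane through P with normal n = (a, b, c) satisfies n·(r - P) = 0,
i.e. ax + by + cz = a·x₀ + b·y₀ + c·z₀.
d = (-2)·(-3) + 4·9 + 5·7
  = 6 + 36 + 35
  = 77
Equation: -2x + 4y + 5z = 77

-2x + 4y + 5z = 77


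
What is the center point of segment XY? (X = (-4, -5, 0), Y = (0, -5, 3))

M = ((x₁+x₂)/2, (y₁+y₂)/2, (z₁+z₂)/2)
  = ((-4 + 0)/2, (-5 - 5)/2, (0 + 3)/2)
  = (-4/2, -10/2, 3/2)
  = (-2, -5, 1.5)

(-2, -5, 1.5)


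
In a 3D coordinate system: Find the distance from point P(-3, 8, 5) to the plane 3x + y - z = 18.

distance = |a·x₀ + b·y₀ + c·z₀ - d| / √(a² + b² + c²)
  = |3·(-3) + 1·8 + (-1)·5 - 18| / √(3² + 1² + (-1)²)
  = |-9 + 8 - 5 - 18| / √(9 + 1 + 1)
  = |-24| / √11
  = 24 / 3.317
  ≈ 7.236

7.236


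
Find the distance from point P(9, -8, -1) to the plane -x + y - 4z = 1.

distance = |a·x₀ + b·y₀ + c·z₀ - d| / √(a² + b² + c²)
  = |(-1)·9 + 1·(-8) + (-4)·(-1) - 1| / √((-1)² + 1² + (-4)²)
  = |-9 - 8 + 4 - 1| / √(1 + 1 + 16)
  = |-14| / √18
  = 14 / 4.243
  ≈ 3.3

3.3


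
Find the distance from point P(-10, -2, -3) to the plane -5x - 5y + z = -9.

distance = |a·x₀ + b·y₀ + c·z₀ - d| / √(a² + b² + c²)
  = |(-5)·(-10) + (-5)·(-2) + 1·(-3) - (-9)| / √((-5)² + (-5)² + 1²)
  = |50 + 10 - 3 + 9| / √(25 + 25 + 1)
  = |66| / √51
  = 66 / 7.141
  ≈ 9.242

9.242


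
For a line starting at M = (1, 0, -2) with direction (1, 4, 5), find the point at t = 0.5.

P(t) = M + t·d
  = (1 + 1·0.5, 0 + 4·0.5, -2 + 5·0.5)
  = (1 + 0.5, 0 + 2, -2 + 2.5)
  = (1.5, 2, 0.5)

(1.5, 2, 0.5)


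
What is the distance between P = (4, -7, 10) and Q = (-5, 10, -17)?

d = √[(x₂-x₁)² + (y₂-y₁)² + (z₂-z₁)²]
  = √[(-9)² + 17² + (-27)²]
  = √[81 + 289 + 729]
  = √1099
  ≈ 33.15

33.15


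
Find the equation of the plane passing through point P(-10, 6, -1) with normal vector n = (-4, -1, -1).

The plane through P with normal n = (a, b, c) satisfies n·(r - P) = 0,
i.e. ax + by + cz = a·x₀ + b·y₀ + c·z₀.
d = (-4)·(-10) + (-1)·6 + (-1)·(-1)
  = 40 - 6 + 1
  = 35
Equation: -4x - y - z = 35

-4x - y - z = 35


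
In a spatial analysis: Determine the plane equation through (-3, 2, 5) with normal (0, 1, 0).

The plane through P with normal n = (a, b, c) satisfies n·(r - P) = 0,
i.e. ax + by + cz = a·x₀ + b·y₀ + c·z₀.
d = 0·(-3) + 1·2 + 0·5
  = 0 + 2 + 0
  = 2
Equation: y = 2

y = 2


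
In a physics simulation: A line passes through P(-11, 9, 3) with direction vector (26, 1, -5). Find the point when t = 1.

P(t) = P + t·d
  = (-11 + 26·1, 9 + 1·1, 3 + (-5)·1)
  = (-11 + 26, 9 + 1, 3 - 5)
  = (15, 10, -2)

(15, 10, -2)


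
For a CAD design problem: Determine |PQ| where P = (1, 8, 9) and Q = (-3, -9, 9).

d = √[(x₂-x₁)² + (y₂-y₁)² + (z₂-z₁)²]
  = √[(-4)² + (-17)² + 0²]
  = √[16 + 289 + 0]
  = √305
  ≈ 17.46

17.46


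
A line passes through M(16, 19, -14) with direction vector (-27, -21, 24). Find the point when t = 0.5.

P(t) = M + t·d
  = (16 + (-27)·0.5, 19 + (-21)·0.5, -14 + 24·0.5)
  = (16 - 13.5, 19 - 10.5, -14 + 12)
  = (2.5, 8.5, -2)

(2.5, 8.5, -2)


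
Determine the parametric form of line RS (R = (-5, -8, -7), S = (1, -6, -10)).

Direction vector d = S - R = (1 + 5, -6 + 8, -10 + 7) = (6, 2, -3)
Parametric form r = R + t·d:
x = -5 + 6t, y = -8 + 2t, z = -7 - 3t

x = -5 + 6t, y = -8 + 2t, z = -7 - 3t


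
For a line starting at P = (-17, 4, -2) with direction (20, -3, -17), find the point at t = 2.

P(t) = P + t·d
  = (-17 + 20·2, 4 + (-3)·2, -2 + (-17)·2)
  = (-17 + 40, 4 - 6, -2 - 34)
  = (23, -2, -36)

(23, -2, -36)


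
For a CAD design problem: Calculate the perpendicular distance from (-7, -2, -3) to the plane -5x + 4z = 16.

distance = |a·x₀ + b·y₀ + c·z₀ - d| / √(a² + b² + c²)
  = |(-5)·(-7) + 0·(-2) + 4·(-3) - 16| / √((-5)² + 0² + 4²)
  = |35 + 0 - 12 - 16| / √(25 + 0 + 16)
  = |7| / √41
  = 7 / 6.403
  ≈ 1.093

1.093


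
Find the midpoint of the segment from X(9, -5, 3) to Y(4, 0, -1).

M = ((x₁+x₂)/2, (y₁+y₂)/2, (z₁+z₂)/2)
  = ((9 + 4)/2, (-5 + 0)/2, (3 - 1)/2)
  = (13/2, -5/2, 2/2)
  = (6.5, -2.5, 1)

(6.5, -2.5, 1)


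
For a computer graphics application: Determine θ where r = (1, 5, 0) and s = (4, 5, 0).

r·s = 1·4 + 5·5 + 0·0 = 4 + 25 + 0 = 29
|r| = √(1² + 5² + 0²) = √26 ≈ 5.099
|s| = √(4² + 5² + 0²) = √41 ≈ 6.403
cos θ = (r·s)/(|r||s|) = 29/(5.099·6.403) ≈ 0.8882
θ = arccos(0.8882) ≈ 27.35°

27.35°


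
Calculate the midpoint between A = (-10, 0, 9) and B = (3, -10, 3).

M = ((x₁+x₂)/2, (y₁+y₂)/2, (z₁+z₂)/2)
  = ((-10 + 3)/2, (0 - 10)/2, (9 + 3)/2)
  = (-7/2, -10/2, 12/2)
  = (-3.5, -5, 6)

(-3.5, -5, 6)


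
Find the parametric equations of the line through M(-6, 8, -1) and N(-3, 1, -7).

Direction vector d = N - M = (-3 + 6, 1 - 8, -7 + 1) = (3, -7, -6)
Parametric form r = M + t·d:
x = -6 + 3t, y = 8 - 7t, z = -1 - 6t

x = -6 + 3t, y = 8 - 7t, z = -1 - 6t


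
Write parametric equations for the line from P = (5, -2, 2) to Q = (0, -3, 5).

Direction vector d = Q - P = (0 - 5, -3 + 2, 5 - 2) = (-5, -1, 3)
Parametric form r = P + t·d:
x = 5 - 5t, y = -2 - t, z = 2 + 3t

x = 5 - 5t, y = -2 - t, z = 2 + 3t


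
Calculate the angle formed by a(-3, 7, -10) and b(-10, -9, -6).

a·b = (-3)·(-10) + 7·(-9) + (-10)·(-6) = 30 - 63 + 60 = 27
|a| = √((-3)² + 7² + (-10)²) = √158 ≈ 12.57
|b| = √((-10)² + (-9)² + (-6)²) = √217 ≈ 14.73
cos θ = (a·b)/(|a||b|) = 27/(12.57·14.73) ≈ 0.1458
θ = arccos(0.1458) ≈ 81.62°

81.62°


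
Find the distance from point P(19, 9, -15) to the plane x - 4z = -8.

distance = |a·x₀ + b·y₀ + c·z₀ - d| / √(a² + b² + c²)
  = |1·19 + 0·9 + (-4)·(-15) - (-8)| / √(1² + 0² + (-4)²)
  = |19 + 0 + 60 + 8| / √(1 + 0 + 16)
  = |87| / √17
  = 87 / 4.123
  ≈ 21.1

21.1


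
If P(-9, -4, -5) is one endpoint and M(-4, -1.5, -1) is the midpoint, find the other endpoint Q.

Q = 2M - P
  = (2·(-4) - (-9), 2·(-1.5) - (-4), 2·(-1) - (-5))
  = (-8 + 9, -3 + 4, -2 + 5)
  = (1, 1, 3)

(1, 1, 3)


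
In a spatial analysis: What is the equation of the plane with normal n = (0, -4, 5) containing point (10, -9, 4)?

The plane through P with normal n = (a, b, c) satisfies n·(r - P) = 0,
i.e. ax + by + cz = a·x₀ + b·y₀ + c·z₀.
d = 0·10 + (-4)·(-9) + 5·4
  = 0 + 36 + 20
  = 56
Equation: -4y + 5z = 56

-4y + 5z = 56


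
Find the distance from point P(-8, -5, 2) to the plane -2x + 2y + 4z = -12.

distance = |a·x₀ + b·y₀ + c·z₀ - d| / √(a² + b² + c²)
  = |(-2)·(-8) + 2·(-5) + 4·2 - (-12)| / √((-2)² + 2² + 4²)
  = |16 - 10 + 8 + 12| / √(4 + 4 + 16)
  = |26| / √24
  = 26 / 4.899
  ≈ 5.307

5.307


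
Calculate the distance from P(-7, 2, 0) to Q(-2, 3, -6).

d = √[(x₂-x₁)² + (y₂-y₁)² + (z₂-z₁)²]
  = √[5² + 1² + (-6)²]
  = √[25 + 1 + 36]
  = √62
  ≈ 7.874

7.874


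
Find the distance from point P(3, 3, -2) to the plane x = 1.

distance = |a·x₀ + b·y₀ + c·z₀ - d| / √(a² + b² + c²)
  = |1·3 + 0·3 + 0·(-2) - 1| / √(1² + 0² + 0²)
  = |3 + 0 + 0 - 1| / √(1 + 0 + 0)
  = |2| / √1
  = 2 / 1
  ≈ 2

2


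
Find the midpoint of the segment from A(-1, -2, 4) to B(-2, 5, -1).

M = ((x₁+x₂)/2, (y₁+y₂)/2, (z₁+z₂)/2)
  = ((-1 - 2)/2, (-2 + 5)/2, (4 - 1)/2)
  = (-3/2, 3/2, 3/2)
  = (-1.5, 1.5, 1.5)

(-1.5, 1.5, 1.5)


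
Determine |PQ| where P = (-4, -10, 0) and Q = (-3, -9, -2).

d = √[(x₂-x₁)² + (y₂-y₁)² + (z₂-z₁)²]
  = √[1² + 1² + (-2)²]
  = √[1 + 1 + 4]
  = √6
  ≈ 2.449

2.449


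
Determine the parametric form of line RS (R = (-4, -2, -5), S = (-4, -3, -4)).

Direction vector d = S - R = (-4 + 4, -3 + 2, -4 + 5) = (0, -1, 1)
Parametric form r = R + t·d:
x = -4, y = -2 - t, z = -5 + t

x = -4, y = -2 - t, z = -5 + t


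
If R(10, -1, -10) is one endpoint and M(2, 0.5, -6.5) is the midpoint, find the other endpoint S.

S = 2M - R
  = (2·2 - 10, 2·0.5 - (-1), 2·(-6.5) - (-10))
  = (4 - 10, 1 + 1, -13 + 10)
  = (-6, 2, -3)

(-6, 2, -3)


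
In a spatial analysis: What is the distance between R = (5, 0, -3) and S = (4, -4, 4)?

d = √[(x₂-x₁)² + (y₂-y₁)² + (z₂-z₁)²]
  = √[(-1)² + (-4)² + 7²]
  = √[1 + 16 + 49]
  = √66
  ≈ 8.124

8.124


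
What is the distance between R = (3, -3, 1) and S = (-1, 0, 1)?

d = √[(x₂-x₁)² + (y₂-y₁)² + (z₂-z₁)²]
  = √[(-4)² + 3² + 0²]
  = √[16 + 9 + 0]
  = √25
  ≈ 5

5


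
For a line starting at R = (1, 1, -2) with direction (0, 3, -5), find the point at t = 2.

P(t) = R + t·d
  = (1 + 0·2, 1 + 3·2, -2 + (-5)·2)
  = (1 + 0, 1 + 6, -2 - 10)
  = (1, 7, -12)

(1, 7, -12)


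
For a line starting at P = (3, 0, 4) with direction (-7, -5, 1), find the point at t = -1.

P(t) = P + t·d
  = (3 + (-7)·(-1), 0 + (-5)·(-1), 4 + 1·(-1))
  = (3 + 7, 0 + 5, 4 - 1)
  = (10, 5, 3)

(10, 5, 3)


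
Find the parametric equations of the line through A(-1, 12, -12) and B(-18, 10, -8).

Direction vector d = B - A = (-18 + 1, 10 - 12, -8 + 12) = (-17, -2, 4)
Parametric form r = A + t·d:
x = -1 - 17t, y = 12 - 2t, z = -12 + 4t

x = -1 - 17t, y = 12 - 2t, z = -12 + 4t


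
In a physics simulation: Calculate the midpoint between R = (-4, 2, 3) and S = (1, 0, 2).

M = ((x₁+x₂)/2, (y₁+y₂)/2, (z₁+z₂)/2)
  = ((-4 + 1)/2, (2 + 0)/2, (3 + 2)/2)
  = (-3/2, 2/2, 5/2)
  = (-1.5, 1, 2.5)

(-1.5, 1, 2.5)


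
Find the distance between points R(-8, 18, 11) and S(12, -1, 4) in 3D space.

d = √[(x₂-x₁)² + (y₂-y₁)² + (z₂-z₁)²]
  = √[20² + (-19)² + (-7)²]
  = √[400 + 361 + 49]
  = √810
  ≈ 28.46

28.46


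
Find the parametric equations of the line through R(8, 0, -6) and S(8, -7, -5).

Direction vector d = S - R = (8 - 8, -7 + 0, -5 + 6) = (0, -7, 1)
Parametric form r = R + t·d:
x = 8, y = 0 - 7t, z = -6 + t

x = 8, y = 0 - 7t, z = -6 + t


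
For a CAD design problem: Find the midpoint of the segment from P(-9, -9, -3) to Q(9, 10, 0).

M = ((x₁+x₂)/2, (y₁+y₂)/2, (z₁+z₂)/2)
  = ((-9 + 9)/2, (-9 + 10)/2, (-3 + 0)/2)
  = (0/2, 1/2, -3/2)
  = (0, 0.5, -1.5)

(0, 0.5, -1.5)


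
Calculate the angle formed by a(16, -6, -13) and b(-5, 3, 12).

a·b = 16·(-5) + (-6)·3 + (-13)·12 = -80 - 18 - 156 = -254
|a| = √(16² + (-6)² + (-13)²) = √461 ≈ 21.47
|b| = √((-5)² + 3² + 12²) = √178 ≈ 13.34
cos θ = (a·b)/(|a||b|) = -254/(21.47·13.34) ≈ -0.8867
θ = arccos(-0.8867) ≈ 152.5°

152.5°


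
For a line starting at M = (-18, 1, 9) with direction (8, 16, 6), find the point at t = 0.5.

P(t) = M + t·d
  = (-18 + 8·0.5, 1 + 16·0.5, 9 + 6·0.5)
  = (-18 + 4, 1 + 8, 9 + 3)
  = (-14, 9, 12)

(-14, 9, 12)


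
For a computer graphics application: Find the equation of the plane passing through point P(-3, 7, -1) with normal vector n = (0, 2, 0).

The plane through P with normal n = (a, b, c) satisfies n·(r - P) = 0,
i.e. ax + by + cz = a·x₀ + b·y₀ + c·z₀.
d = 0·(-3) + 2·7 + 0·(-1)
  = 0 + 14 + 0
  = 14
Equation: 2y = 14

2y = 14


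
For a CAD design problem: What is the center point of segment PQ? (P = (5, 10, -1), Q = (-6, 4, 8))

M = ((x₁+x₂)/2, (y₁+y₂)/2, (z₁+z₂)/2)
  = ((5 - 6)/2, (10 + 4)/2, (-1 + 8)/2)
  = (-1/2, 14/2, 7/2)
  = (-0.5, 7, 3.5)

(-0.5, 7, 3.5)


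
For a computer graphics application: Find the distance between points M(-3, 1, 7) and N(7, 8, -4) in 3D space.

d = √[(x₂-x₁)² + (y₂-y₁)² + (z₂-z₁)²]
  = √[10² + 7² + (-11)²]
  = √[100 + 49 + 121]
  = √270
  ≈ 16.43

16.43


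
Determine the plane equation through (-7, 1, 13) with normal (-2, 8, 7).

The plane through P with normal n = (a, b, c) satisfies n·(r - P) = 0,
i.e. ax + by + cz = a·x₀ + b·y₀ + c·z₀.
d = (-2)·(-7) + 8·1 + 7·13
  = 14 + 8 + 91
  = 113
Equation: -2x + 8y + 7z = 113

-2x + 8y + 7z = 113


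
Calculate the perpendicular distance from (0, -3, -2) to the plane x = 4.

distance = |a·x₀ + b·y₀ + c·z₀ - d| / √(a² + b² + c²)
  = |1·0 + 0·(-3) + 0·(-2) - 4| / √(1² + 0² + 0²)
  = |0 + 0 + 0 - 4| / √(1 + 0 + 0)
  = |-4| / √1
  = 4 / 1
  ≈ 4

4


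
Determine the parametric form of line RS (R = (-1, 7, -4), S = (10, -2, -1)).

Direction vector d = S - R = (10 + 1, -2 - 7, -1 + 4) = (11, -9, 3)
Parametric form r = R + t·d:
x = -1 + 11t, y = 7 - 9t, z = -4 + 3t

x = -1 + 11t, y = 7 - 9t, z = -4 + 3t


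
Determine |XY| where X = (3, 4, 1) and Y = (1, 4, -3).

d = √[(x₂-x₁)² + (y₂-y₁)² + (z₂-z₁)²]
  = √[(-2)² + 0² + (-4)²]
  = √[4 + 0 + 16]
  = √20
  ≈ 4.472

4.472


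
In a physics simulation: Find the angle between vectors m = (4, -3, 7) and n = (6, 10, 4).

m·n = 4·6 + (-3)·10 + 7·4 = 24 - 30 + 28 = 22
|m| = √(4² + (-3)² + 7²) = √74 ≈ 8.602
|n| = √(6² + 10² + 4²) = √152 ≈ 12.33
cos θ = (m·n)/(|m||n|) = 22/(8.602·12.33) ≈ 0.2074
θ = arccos(0.2074) ≈ 78.03°

78.03°
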